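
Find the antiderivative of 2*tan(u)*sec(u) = 2*sec(u) + C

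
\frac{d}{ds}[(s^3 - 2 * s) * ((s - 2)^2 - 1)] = 5*s^4 - 16*s^3 + 3*s^2 + 16*s - 6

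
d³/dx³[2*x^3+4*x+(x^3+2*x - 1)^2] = 120*x^3 + 96*x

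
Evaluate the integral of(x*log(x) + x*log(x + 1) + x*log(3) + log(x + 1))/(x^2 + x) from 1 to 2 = -log(2)*log(3) + log(3)*log(6)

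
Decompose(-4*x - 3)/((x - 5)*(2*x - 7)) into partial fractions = 34/(3*(2*x - 7)) - 23/(3*(x - 5))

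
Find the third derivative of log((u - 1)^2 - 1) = (4*u^3 - 12*u^2 + 24*u - 16)/(u^6 - 6*u^5 + 12*u^4 - 8*u^3)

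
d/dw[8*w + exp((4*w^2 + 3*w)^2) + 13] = 64*w^3*exp(16*w^4 + 24*w^3 + 9*w^2) + 72*w^2*exp(16*w^4 + 24*w^3 + 9*w^2) + 18*w*exp(16*w^4 + 24*w^3 + 9*w^2) + 8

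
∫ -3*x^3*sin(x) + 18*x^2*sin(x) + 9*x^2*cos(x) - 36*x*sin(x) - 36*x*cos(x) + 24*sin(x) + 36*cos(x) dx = 3*(x - 2)^3*cos(x) + C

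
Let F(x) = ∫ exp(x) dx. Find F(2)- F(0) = -1 + exp(2)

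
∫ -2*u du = -u^2 + C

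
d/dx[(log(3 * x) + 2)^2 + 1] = (2*log(x) + 2*log(3) + 4)/x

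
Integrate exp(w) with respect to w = exp(w) + C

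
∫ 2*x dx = x^2 + C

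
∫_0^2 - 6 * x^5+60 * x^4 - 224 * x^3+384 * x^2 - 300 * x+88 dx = 24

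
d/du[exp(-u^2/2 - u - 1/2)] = (-u - 1)*exp(-u^2/2 - u - 1/2)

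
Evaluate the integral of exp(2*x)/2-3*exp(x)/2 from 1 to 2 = -7*exp(2)/4 + 3*E/2 + exp(4)/4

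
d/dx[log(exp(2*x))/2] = 1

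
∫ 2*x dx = x^2 + C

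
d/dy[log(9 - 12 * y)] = 4/(4*y - 3)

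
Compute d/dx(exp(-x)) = -exp(-x)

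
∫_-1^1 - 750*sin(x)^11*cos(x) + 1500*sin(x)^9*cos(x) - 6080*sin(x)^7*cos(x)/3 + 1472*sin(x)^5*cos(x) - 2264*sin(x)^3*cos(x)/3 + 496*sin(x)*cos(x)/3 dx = 0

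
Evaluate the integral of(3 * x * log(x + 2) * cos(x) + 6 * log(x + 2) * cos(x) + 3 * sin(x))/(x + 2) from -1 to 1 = 3*log(3)*sin(1)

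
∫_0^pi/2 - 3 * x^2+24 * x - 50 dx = -64 - pi + (4 - pi/2)^3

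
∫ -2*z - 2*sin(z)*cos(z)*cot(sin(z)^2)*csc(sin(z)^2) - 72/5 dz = -z^2 - 72*z/5 + csc(sin(z)^2) + C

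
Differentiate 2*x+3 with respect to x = 2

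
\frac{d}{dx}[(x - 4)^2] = 2*x - 8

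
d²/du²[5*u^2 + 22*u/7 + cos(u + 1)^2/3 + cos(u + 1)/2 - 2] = -cos(u + 1)/2 - 2*cos(2*u + 2)/3 + 10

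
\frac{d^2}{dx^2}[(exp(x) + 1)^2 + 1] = 4*exp(2*x) + 2*exp(x)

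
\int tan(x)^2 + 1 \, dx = tan(x) + C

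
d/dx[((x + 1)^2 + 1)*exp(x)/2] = x^2*exp(x)/2 + 2*x*exp(x) + 2*exp(x)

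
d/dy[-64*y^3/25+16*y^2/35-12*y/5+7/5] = -192*y^2/25 + 32*y/35 - 12/5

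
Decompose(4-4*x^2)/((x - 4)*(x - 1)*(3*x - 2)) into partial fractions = 2/(3*x - 2) - 2/(x - 4)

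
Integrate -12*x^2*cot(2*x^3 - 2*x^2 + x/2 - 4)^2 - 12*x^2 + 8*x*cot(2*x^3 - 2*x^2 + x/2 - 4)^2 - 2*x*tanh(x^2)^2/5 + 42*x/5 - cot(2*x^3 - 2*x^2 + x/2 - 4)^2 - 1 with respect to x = 2*cot(2*x^3 - 2*x^2 + x/2 - 4) + tanh(x^2)/5 + C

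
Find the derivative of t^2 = 2*t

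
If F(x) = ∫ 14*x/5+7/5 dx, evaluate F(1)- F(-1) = 14/5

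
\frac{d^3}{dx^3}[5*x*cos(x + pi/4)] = 5*x*sin(x + pi/4) - 15*cos(x + pi/4)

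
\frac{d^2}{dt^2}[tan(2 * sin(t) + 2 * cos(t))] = 2*(-4*sin(2*t)*sin(2*sqrt(2)*sin(t + pi/4))/cos(2*sqrt(2)*sin(t + pi/4)) + 4*sin(2*sqrt(2)*sin(t + pi/4))/cos(2*sqrt(2)*sin(t + pi/4)) - sqrt(2)*sin(t + pi/4))/cos(2*sqrt(2)*sin(t + pi/4))^2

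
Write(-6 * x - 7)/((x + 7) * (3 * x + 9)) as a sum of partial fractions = -35/(12*(x + 7)) + 11/(12*(x + 3))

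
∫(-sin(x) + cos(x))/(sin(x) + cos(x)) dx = log(2*sin(x) + 2*cos(x)) + C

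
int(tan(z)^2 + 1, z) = tan(z) + C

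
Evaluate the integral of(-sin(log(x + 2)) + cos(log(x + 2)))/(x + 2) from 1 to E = sqrt(2)*(-sin(pi/4 + log(3)) + sin(pi/4 + log(2 + E)))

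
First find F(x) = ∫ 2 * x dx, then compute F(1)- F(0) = 1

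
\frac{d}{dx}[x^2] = 2*x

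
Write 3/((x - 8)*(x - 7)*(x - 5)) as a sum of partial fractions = 1/(2*(x - 5)) - 3/(2*(x - 7)) + 1/(x - 8)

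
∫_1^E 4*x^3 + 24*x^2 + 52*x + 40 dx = -100 + (1 + (2 + E)^2)^2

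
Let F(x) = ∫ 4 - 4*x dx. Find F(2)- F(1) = -2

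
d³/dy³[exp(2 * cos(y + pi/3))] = 4*(-sqrt(3)*sin(y)*cos(y) - cos(y)^2 + 3*cos(y + pi/3))*exp(-sqrt(3)*sin(y))*exp(cos(y))*sin(y + pi/3)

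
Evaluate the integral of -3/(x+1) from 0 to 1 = -3*log(2)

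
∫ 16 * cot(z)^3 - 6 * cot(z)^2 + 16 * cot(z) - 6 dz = 2*(3 - 4*cot(z))*cot(z) + C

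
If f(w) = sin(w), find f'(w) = cos(w)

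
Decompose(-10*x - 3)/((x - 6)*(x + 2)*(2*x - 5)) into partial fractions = 16/(9*(2*x - 5)) + 17/(72*(x + 2)) - 9/(8*(x - 6))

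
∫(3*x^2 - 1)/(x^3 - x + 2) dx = log(x^3 - x + 2) + C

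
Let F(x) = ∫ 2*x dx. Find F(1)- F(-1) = 0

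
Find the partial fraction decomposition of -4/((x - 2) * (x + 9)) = 4/(11*(x + 9)) - 4/(11*(x - 2))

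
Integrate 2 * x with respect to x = x^2 + C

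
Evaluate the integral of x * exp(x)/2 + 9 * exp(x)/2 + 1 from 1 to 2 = -9*E/2 + 1 + 5*exp(2)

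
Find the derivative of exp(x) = exp(x)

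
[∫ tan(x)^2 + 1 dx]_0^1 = tan(1)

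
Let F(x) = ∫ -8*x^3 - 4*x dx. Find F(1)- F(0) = -4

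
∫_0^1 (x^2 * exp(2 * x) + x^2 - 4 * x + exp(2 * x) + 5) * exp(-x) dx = -2*exp(-1) + 2*E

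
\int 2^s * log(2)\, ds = 2^s + C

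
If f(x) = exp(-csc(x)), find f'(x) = exp(-csc(x))*cot(x)*csc(x)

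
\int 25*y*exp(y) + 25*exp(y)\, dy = 25*y*exp(y) + C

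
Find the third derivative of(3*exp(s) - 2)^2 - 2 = 72*exp(2*s) - 12*exp(s)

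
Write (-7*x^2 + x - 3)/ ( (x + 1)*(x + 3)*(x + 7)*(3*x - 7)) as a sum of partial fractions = -1047/(4480*(3*x - 7)) + 353/(672*(x + 7)) - 69/(128*(x + 3)) + 11/(120*(x + 1))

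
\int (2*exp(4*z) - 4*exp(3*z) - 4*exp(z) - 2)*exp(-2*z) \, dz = (-exp(2*z) + 2*exp(z) + 1)^2*exp(-2*z) + C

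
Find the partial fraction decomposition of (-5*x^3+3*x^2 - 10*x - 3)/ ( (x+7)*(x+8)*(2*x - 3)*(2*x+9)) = -1489/(280*(2*x + 9)) - 75/(2584*(2*x - 3)) - 2829/(133*(x + 8)) + 1929/(85*(x + 7))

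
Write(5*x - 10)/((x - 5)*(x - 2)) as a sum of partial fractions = 5/(x - 5)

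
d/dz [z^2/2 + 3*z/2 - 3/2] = z + 3/2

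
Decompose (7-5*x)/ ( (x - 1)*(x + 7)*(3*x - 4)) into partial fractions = 3/(25*(3*x - 4)) + 21/(100*(x + 7)) - 1/(4*(x - 1))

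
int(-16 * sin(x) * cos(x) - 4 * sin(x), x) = 4*(2*cos(x) + 1)*cos(x) + C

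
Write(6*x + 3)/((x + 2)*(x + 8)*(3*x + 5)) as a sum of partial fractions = -63/(19*(3*x + 5)) - 15/(38*(x + 8)) + 3/(2*(x + 2))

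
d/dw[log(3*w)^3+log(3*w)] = (3*log(w)^2 + 6*log(3)*log(w) + 1 + 3*log(3)^2)/w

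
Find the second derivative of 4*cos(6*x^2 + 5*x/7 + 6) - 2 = -576*x^2*cos(6*x^2 + 5*x/7 + 6) - 480*x*cos(6*x^2 + 5*x/7 + 6)/7 - 48*sin(6*x^2 + 5*x/7 + 6) - 100*cos(6*x^2 + 5*x/7 + 6)/49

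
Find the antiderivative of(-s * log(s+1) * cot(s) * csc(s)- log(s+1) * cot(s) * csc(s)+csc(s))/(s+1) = log(s + 1)*csc(s) + C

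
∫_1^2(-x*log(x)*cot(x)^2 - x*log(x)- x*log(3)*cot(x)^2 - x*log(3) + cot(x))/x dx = log(6)*cot(2) - log(3)*cot(1)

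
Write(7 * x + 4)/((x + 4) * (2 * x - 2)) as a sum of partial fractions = 12/(5*(x + 4)) + 11/(10*(x - 1))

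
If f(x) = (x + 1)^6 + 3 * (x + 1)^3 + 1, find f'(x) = 6*x^5 + 30*x^4 + 60*x^3 + 69*x^2 + 48*x + 15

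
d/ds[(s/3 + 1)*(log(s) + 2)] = (s*log(s) + 3*s + 3)/(3*s)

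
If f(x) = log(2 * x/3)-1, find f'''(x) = 2/x^3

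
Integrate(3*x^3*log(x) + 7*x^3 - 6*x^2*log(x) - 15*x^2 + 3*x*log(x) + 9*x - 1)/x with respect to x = (x - 1)^3*(log(x) + 2) + C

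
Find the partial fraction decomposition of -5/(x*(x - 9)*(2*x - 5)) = 4/(13*(2*x - 5)) - 5/(117*(x - 9)) - 1/(9*x)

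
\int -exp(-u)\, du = exp(-u) + C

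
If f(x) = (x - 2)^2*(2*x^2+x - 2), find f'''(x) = 48*x - 42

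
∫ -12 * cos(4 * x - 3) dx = -3*sin(4*x - 3) + C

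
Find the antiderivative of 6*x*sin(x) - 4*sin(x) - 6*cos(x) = (4 - 6*x)*cos(x) + C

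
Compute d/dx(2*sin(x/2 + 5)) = cos(x/2 + 5)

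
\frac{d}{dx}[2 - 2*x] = -2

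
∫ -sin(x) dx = cos(x) + C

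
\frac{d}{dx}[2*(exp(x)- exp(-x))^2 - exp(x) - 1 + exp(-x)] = (4*exp(4*x) - exp(3*x) - exp(x) - 4)*exp(-2*x)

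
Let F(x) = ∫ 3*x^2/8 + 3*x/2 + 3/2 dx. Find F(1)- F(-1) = 13/4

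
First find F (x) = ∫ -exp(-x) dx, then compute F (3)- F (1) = -exp(-1) + exp(-3)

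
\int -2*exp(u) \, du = -2*exp(u) + C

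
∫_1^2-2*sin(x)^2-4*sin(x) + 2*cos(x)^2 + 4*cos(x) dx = -(cos(1) + sin(1) + 2)^2 + (cos(2) + sin(2) + 2)^2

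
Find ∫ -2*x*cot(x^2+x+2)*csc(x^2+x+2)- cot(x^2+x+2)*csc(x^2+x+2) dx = csc(x^2 + x + 2) + C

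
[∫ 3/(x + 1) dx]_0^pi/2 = 3*log(1 + pi/2)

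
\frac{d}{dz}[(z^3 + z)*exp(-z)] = (-z^3 + 3*z^2 - z + 1)*exp(-z)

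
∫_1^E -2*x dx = 1 - exp(2)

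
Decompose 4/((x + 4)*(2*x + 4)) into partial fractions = -1/(x + 4) + 1/(x + 2)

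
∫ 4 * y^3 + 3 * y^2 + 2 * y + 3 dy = y^4 + y^3 + y^2 + 3*y + C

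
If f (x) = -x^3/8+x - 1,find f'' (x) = -3*x/4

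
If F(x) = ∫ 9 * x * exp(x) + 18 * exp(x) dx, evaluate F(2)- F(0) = -9 + 27*exp(2)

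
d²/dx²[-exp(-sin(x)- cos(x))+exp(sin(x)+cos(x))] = (-sqrt(2)*exp(2*sin(x) + 2*cos(x))*sin(x + pi/4) - exp(2*sin(x))*exp(2*cos(x))*sin(2*x) + exp(2*sin(x))*exp(2*cos(x)) + sin(2*x) - sqrt(2)*sin(x + pi/4) - 1)*exp(-sqrt(2)*sin(x + pi/4))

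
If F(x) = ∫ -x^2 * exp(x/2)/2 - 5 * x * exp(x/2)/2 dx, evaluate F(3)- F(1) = -10*exp(3/2)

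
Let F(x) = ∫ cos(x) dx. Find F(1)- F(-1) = 2*sin(1)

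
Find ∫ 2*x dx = x^2 + C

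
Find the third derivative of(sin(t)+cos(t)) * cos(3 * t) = 4*sqrt(2)*(9*sin(3*t)*sin(t + pi/4) - 7*cos(3*t)*cos(t + pi/4))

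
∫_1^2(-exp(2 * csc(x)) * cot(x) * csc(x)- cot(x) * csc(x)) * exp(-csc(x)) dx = -exp(csc(1)) - exp(-csc(2)) + exp(-csc(1)) + exp(csc(2))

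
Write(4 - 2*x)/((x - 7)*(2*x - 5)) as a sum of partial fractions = 2/(9*(2*x - 5)) - 10/(9*(x - 7))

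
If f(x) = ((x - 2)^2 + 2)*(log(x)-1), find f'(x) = (2*x^2*log(x) - x^2 - 4*x*log(x) + 6)/x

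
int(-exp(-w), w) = exp(-w) + C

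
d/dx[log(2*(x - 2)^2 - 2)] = (2*x - 4)/(x^2 - 4*x + 3)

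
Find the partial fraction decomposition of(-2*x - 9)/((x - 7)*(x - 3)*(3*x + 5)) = -51/(364*(3*x + 5)) + 15/(56*(x - 3)) - 23/(104*(x - 7))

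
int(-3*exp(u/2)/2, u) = -3*exp(u/2) + C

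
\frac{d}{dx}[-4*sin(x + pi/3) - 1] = -4*cos(x + pi/3)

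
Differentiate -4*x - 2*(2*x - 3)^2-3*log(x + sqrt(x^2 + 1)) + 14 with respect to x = (-16*x^3 - 16*x^2*sqrt(x^2 + 1) + 20*x^2 + 20*x*sqrt(x^2 + 1) - 19*x - 3*sqrt(x^2 + 1) + 20)/(x^2 + x*sqrt(x^2 + 1) + 1)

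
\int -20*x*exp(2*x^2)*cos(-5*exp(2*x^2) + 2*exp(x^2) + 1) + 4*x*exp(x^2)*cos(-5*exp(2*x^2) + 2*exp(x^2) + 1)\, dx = sin(-5*exp(2*x^2) + 2*exp(x^2) + 1) + C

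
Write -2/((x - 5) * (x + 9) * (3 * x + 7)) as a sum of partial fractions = 9/(220*(3*x + 7)) - 1/(140*(x + 9)) - 1/(154*(x - 5))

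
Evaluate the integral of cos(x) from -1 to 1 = 2*sin(1)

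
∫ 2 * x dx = x^2 + C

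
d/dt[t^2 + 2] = 2*t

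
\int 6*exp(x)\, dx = 6*exp(x) + C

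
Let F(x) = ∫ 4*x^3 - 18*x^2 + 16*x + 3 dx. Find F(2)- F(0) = 6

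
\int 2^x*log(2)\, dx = 2^x + C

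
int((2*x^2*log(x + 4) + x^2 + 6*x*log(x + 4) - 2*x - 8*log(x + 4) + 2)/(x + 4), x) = ((x - 1)^2 + 1)*log(x + 4) + C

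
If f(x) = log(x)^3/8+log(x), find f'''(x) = (3*log(x)^2 - 9*log(x) + 11)/(4*x^3)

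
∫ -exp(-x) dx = exp(-x) + C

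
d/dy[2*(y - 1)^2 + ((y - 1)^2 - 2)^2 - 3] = 4*y^3 - 12*y^2 + 8*y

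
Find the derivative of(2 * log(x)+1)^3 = (24*log(x)^2 + 24*log(x) + 6)/x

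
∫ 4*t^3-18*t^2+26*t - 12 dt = t^4 - 6*t^3 + 13*t^2 - 12*t + C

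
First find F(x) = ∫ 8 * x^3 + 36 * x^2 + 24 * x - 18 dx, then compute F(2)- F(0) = 140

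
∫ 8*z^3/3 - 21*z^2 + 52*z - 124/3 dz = 2*z^4/3 - 7*z^3 + 26*z^2 - 124*z/3 + C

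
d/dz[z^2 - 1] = 2*z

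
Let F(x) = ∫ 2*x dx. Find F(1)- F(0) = 1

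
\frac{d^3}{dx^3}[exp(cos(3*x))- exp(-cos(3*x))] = 27*(exp(2*cos(3*x))*cos(3*x) + 3*exp(2*cos(3*x)) + cos(3*x) - 3)*exp(-cos(3*x))*sin(3*x)*cos(3*x)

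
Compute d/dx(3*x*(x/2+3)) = 3*x + 9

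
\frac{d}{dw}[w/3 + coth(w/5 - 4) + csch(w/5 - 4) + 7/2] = -(-5*sinh(w/5 - 4)^2 + 3*cosh(w/5 - 4) + 3)/(15*sinh(w/5 - 4)^2)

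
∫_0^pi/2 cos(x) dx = 1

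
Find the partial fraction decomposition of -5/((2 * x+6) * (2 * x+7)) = 5/(2*x + 7) - 5/(2*(x + 3))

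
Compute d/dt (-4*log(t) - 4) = -4/t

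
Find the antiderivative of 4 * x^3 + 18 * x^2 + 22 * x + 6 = x^4 + 6*x^3 + 11*x^2 + 6*x + C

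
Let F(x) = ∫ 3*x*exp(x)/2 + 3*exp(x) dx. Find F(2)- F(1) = -3*E + 9*exp(2)/2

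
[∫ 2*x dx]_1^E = -1 + exp(2)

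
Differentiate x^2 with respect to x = 2*x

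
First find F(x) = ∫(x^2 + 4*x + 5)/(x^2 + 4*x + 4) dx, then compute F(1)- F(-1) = 8/3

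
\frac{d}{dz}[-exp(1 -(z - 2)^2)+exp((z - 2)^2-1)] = (2*z*exp(2*z^2 - 8*z + 6) + 2*z - 4*exp(2*z^2 - 8*z + 6) - 4)*exp(-z^2 + 4*z - 3)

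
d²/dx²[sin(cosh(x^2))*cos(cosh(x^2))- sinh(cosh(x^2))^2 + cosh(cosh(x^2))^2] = -8*x^2*sin(2*cosh(x^2))*sinh(x^2)^2 + 4*x^2*cos(2*cosh(x^2))*cosh(x^2) + 2*cos(2*cosh(x^2))*sinh(x^2)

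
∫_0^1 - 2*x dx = -1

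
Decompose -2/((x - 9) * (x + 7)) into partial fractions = 1/(8*(x + 7)) - 1/(8*(x - 9))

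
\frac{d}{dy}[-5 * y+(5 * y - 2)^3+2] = 375*y^2 - 300*y + 55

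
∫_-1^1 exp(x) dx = E - exp(-1)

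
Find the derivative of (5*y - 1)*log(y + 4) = (5*y*log(y + 4) + 5*y + 20*log(y + 4) - 1)/(y + 4)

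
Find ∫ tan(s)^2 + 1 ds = tan(s) + C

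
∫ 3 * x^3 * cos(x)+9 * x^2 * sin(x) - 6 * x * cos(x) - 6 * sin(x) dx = 3*x*(x^2 - 2)*sin(x) + C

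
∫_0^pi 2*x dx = pi^2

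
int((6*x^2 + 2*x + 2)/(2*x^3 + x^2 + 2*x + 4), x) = log(2*x^3 + x^2 + 2*x + 4) + C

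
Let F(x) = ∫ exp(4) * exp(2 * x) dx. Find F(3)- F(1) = -exp(6)/2 + exp(10)/2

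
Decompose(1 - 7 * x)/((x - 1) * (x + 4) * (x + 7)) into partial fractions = 25/(12*(x + 7)) - 29/(15*(x + 4)) - 3/(20*(x - 1))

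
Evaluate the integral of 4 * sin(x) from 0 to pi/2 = 4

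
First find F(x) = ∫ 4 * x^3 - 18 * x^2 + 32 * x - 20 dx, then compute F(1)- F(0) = -9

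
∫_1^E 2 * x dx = -1 + exp(2)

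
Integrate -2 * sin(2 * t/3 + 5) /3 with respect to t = cos(2*t/3 + 5) + C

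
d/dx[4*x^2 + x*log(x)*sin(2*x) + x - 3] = 2*x*log(x)*cos(2*x) + 8*x + log(x)*sin(2*x) + sin(2*x) + 1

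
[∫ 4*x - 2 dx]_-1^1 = -4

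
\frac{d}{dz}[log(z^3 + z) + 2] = (3*z^2 + 1)/(z^3 + z)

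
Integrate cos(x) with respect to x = sin(x) + C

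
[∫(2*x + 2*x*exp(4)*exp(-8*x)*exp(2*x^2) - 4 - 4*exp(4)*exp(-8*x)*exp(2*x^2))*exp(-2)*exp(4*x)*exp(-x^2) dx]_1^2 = -exp(2) - exp(-1) + exp(-2) + E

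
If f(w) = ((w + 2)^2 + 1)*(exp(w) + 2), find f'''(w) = w^2*exp(w) + 10*w*exp(w) + 23*exp(w)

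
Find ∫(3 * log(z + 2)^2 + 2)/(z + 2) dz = (log(z + 2)^2 + 2)*log(z + 2) + C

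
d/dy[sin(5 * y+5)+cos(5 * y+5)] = 5*sqrt(2)*cos(5*y + pi/4 + 5)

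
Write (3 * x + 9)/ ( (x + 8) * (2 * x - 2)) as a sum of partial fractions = 5/(6*(x + 8)) + 2/(3*(x - 1))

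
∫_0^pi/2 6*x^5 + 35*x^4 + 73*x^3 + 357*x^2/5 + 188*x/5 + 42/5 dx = -1 + pi^3/10 + 6*pi/5 + 7*pi^2/10 + (2 + pi^3/4 + 3*pi + 7*pi^2/4)^2/4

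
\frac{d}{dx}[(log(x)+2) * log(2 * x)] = (2*log(x) + log(2) + 2)/x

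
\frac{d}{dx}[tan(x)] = cos(x)^(-2)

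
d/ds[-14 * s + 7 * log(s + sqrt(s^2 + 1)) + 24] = (-14*s^2 - 14*s*sqrt(s^2 + 1) + 7*s + 7*sqrt(s^2 + 1) - 14)/(s^2 + s*sqrt(s^2 + 1) + 1)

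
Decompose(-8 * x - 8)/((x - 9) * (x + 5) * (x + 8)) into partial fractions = 56/(51*(x + 8)) - 16/(21*(x + 5)) - 40/(119*(x - 9))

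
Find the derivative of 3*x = 3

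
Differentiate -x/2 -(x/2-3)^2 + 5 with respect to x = 5/2 - x/2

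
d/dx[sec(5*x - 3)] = 5*tan(5*x - 3)*sec(5*x - 3)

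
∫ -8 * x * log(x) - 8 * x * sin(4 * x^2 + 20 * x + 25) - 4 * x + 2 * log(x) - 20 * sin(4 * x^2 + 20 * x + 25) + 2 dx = -2*x*(2*x - 1)*log(x) + cos((2*x + 5)^2) + C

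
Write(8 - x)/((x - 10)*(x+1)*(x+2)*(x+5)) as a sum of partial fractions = -13/(180*(x + 5)) + 5/(18*(x + 2)) - 9/(44*(x + 1)) - 1/(990*(x - 10))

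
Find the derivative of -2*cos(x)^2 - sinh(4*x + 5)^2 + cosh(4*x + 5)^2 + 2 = 2*sin(2*x)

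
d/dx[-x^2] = -2*x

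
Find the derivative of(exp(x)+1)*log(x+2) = (x*exp(x)*log(x + 2) + 2*exp(x)*log(x + 2) + exp(x) + 1)/(x + 2)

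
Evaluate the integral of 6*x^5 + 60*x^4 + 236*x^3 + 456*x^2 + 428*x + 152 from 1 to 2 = 3178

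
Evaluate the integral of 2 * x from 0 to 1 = 1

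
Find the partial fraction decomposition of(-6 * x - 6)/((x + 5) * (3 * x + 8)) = 30/(7*(3*x + 8)) - 24/(7*(x + 5))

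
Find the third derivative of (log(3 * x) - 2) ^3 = (6*log(x)^2 - 42*log(x) + 12*log(3)*log(x) - 42*log(3) + 6*log(3)^2 + 66)/x^3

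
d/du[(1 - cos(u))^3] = 3*(-sin(u)^2 - 2*cos(u) + 2)*sin(u)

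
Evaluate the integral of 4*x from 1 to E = -2 + 2*exp(2)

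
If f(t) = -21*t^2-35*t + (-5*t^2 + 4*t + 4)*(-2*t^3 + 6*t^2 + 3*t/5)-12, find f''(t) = 200*t^3 - 456*t^2 + 78*t + 54/5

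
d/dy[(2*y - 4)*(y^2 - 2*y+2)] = 6*y^2 - 16*y + 12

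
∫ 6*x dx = 3*x^2 + C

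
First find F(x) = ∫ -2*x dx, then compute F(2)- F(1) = -3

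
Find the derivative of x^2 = 2*x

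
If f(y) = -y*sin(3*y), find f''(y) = 9*y*sin(3*y) - 6*cos(3*y)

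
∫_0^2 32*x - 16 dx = 32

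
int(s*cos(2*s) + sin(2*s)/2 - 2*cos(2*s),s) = (s/2 - 1)*sin(2*s) + C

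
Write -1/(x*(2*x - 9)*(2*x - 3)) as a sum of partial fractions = 1/(9*(2*x - 3)) - 1/(27*(2*x - 9)) - 1/(27*x)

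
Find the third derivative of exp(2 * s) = 8*exp(2*s)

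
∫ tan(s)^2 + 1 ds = tan(s) + C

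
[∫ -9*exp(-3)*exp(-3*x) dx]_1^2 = -3*exp(-6) + 3*exp(-9)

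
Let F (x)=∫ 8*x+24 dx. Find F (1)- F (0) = 28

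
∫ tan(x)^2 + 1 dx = tan(x) + C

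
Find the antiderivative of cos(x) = sin(x) + C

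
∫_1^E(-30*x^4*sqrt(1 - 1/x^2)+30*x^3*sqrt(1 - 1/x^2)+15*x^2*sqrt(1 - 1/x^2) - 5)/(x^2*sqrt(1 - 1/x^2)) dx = -10*exp(3) - 20 - 5*asec(E) + 15*E + 15*exp(2)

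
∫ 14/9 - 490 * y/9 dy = -245*y^2/9 + 14*y/9 + C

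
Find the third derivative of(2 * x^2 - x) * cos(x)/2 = x^2*sin(x) - x*sin(x)/2 - 6*x*cos(x) - 6*sin(x) + 3*cos(x)/2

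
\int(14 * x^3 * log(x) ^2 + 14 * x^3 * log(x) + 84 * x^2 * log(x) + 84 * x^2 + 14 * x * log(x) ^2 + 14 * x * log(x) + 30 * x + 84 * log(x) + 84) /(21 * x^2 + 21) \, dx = x^2*log(x)^2/3 + 4*x*log(x) + 5*log(x^2 + 1)/7 + C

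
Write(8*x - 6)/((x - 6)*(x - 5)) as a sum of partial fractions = -34/(x - 5) + 42/(x - 6)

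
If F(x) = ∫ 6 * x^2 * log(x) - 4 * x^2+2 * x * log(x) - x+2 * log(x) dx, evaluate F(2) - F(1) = -19 + 24*log(2)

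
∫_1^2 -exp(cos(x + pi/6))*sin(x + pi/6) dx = -exp(cos(pi/6 + 1)) + exp(cos(pi/6 + 2))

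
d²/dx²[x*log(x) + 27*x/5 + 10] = 1/x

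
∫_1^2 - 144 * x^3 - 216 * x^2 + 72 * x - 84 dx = -1020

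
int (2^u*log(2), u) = 2^u + C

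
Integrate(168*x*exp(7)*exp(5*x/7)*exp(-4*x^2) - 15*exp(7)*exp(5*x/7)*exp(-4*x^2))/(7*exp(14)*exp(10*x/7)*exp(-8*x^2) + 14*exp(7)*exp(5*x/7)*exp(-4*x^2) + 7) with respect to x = 3*(exp(-4*x^2 + 5*x/7 + 7) + 2)/(exp(-4*x^2 + 5*x/7 + 7) + 1) + C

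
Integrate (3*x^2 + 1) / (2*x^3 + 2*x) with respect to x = log(x^3 + x)/2 + C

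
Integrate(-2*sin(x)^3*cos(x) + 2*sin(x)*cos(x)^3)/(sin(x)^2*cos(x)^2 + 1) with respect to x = log(9/8 - cos(4*x)/8) + C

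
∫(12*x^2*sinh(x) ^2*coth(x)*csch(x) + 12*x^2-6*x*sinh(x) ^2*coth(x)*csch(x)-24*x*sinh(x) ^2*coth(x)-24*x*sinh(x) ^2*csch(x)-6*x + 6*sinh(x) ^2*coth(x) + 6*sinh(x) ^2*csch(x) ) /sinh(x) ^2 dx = -6*x*(2*x - 1)*(coth(x) + csch(x)) + C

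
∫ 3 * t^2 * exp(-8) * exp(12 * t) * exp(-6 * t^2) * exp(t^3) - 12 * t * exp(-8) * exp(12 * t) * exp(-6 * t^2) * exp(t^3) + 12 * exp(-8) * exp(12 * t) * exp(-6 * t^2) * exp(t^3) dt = exp((t - 2)^3) + C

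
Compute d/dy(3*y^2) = 6*y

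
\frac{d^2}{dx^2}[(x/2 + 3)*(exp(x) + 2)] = x*exp(x)/2 + 4*exp(x)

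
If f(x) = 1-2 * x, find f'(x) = -2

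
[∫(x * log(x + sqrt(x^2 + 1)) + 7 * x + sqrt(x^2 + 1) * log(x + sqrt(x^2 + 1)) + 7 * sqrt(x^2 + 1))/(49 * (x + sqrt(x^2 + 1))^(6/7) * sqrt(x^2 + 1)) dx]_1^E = -(1 + sqrt(2))^(1/7)*log(1 + sqrt(2))/7 + (E + sqrt(1 + exp(2)))^(1/7)*log(E + sqrt(1 + exp(2)))/7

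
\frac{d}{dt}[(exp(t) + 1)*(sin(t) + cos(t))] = 2*exp(t)*cos(t) - sin(t) + cos(t)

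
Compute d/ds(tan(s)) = cos(s)^(-2)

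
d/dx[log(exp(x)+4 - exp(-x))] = (exp(2*x) + 1)/(exp(2*x) + 4*exp(x) - 1)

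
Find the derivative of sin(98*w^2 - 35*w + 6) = 7*(28*w - 5)*cos(98*w^2 - 35*w + 6)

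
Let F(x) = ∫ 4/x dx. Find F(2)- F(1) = 4*log(2)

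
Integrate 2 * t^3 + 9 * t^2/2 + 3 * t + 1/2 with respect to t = t^4/2 + 3*t^3/2 + 3*t^2/2 + t/2 + C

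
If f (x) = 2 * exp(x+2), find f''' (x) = 2*exp(x + 2)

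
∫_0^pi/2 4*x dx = pi^2/2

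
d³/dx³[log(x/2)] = 2/x^3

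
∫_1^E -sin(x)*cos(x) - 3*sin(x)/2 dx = 3*cos(E)/2 - 3*cos(1)/2 - sin(E)^2/2 + sin(1)^2/2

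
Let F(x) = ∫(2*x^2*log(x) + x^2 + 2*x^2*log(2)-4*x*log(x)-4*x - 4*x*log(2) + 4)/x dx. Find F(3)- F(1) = -log(2) + log(6)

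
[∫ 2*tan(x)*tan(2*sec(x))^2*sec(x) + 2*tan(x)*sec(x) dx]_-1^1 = 0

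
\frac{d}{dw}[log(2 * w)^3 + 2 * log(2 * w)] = (3*log(w)^2 + 6*log(2)*log(w) + 3*log(2)^2 + 2)/w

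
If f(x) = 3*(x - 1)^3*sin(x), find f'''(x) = -3*x^3*cos(x) - 27*x^2*sin(x) + 9*x^2*cos(x) + 54*x*sin(x) + 45*x*cos(x) - 9*sin(x) - 51*cos(x)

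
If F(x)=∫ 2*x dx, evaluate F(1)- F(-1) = 0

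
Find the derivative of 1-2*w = -2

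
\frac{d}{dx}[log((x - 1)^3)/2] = 3/(2*x - 2)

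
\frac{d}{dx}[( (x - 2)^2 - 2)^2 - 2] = 4*x^3 - 24*x^2 + 40*x - 16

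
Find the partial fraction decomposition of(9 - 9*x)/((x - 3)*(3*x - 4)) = 9/(5*(3*x - 4)) - 18/(5*(x - 3))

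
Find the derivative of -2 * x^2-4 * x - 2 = -4*x - 4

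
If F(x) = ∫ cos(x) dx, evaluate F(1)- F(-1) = 2*sin(1)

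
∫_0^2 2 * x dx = 4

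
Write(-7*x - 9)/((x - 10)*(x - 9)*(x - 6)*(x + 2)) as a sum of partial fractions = -5/(1056*(x + 2)) - 17/(32*(x - 6)) + 24/(11*(x - 9)) - 79/(48*(x - 10))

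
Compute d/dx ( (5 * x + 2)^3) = 375*x^2 + 300*x + 60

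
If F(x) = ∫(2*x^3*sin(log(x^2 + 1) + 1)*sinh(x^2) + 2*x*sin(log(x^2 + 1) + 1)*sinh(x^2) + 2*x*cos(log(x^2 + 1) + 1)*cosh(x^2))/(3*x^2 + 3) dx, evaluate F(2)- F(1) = -sin(log(2) + 1)*cosh(1)/3 + sin(1 + log(5))*cosh(4)/3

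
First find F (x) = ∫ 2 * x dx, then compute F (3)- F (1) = 8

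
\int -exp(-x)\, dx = exp(-x) + C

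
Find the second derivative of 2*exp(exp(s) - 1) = 2*exp(s + exp(s) - 1) + 2*exp(2*s + exp(s) - 1)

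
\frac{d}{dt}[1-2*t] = -2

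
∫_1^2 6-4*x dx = 0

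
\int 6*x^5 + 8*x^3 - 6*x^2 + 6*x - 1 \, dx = x^6 + 2*x^4 - 2*x^3 + 3*x^2 - x + C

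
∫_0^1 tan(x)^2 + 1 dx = tan(1)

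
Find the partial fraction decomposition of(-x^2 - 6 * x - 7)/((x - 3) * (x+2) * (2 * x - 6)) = 1/(50*(x + 2)) - 13/(25*(x - 3)) - 17/(5*(x - 3)^2)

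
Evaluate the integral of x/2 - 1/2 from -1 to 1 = -1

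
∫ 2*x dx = x^2 + C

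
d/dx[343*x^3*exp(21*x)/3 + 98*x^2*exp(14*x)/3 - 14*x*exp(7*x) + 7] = 2401*x^3*exp(21*x) + 343*x^2*exp(21*x) + 1372*x^2*exp(14*x)/3 + 196*x*exp(14*x)/3 - 98*x*exp(7*x) - 14*exp(7*x)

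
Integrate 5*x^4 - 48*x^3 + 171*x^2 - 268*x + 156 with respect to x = x^5 - 12*x^4 + 57*x^3 - 134*x^2 + 156*x + C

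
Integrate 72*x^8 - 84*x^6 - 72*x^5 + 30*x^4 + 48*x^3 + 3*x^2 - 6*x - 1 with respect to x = 8*x^9 - 12*x^7 - 12*x^6 + 6*x^5 + 12*x^4 + x^3 - 3*x^2 - x + C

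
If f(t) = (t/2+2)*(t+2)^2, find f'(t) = 3*t^2/2 + 8*t + 10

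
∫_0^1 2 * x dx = 1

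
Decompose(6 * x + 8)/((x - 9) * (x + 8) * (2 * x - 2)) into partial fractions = -20/(153*(x + 8)) - 7/(72*(x - 1)) + 31/(136*(x - 9))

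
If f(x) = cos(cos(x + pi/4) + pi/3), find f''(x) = -sin(x + pi/4)^2*cos(cos(x + pi/4) + pi/3) + sin(cos(x + pi/4) + pi/3)*cos(x + pi/4)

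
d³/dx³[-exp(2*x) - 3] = -8*exp(2*x)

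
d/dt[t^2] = 2*t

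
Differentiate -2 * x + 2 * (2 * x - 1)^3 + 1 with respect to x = 48*x^2 - 48*x + 10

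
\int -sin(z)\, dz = cos(z) + C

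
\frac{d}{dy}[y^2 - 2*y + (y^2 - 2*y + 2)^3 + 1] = 6*y^5 - 30*y^4 + 72*y^3 - 96*y^2 + 74*y - 26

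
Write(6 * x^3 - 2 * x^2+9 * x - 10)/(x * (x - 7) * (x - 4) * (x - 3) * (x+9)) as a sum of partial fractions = -4627/(22464*(x + 9)) + 161/(144*(x - 3)) - 63/(26*(x - 4)) + 671/(448*(x - 7)) + 5/(378*x)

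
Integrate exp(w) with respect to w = exp(w) + C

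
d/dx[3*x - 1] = 3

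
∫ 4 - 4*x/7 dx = -2*x^2/7 + 4*x + C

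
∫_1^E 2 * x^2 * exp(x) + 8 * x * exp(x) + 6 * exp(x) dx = -8*E + 2*(1 + E)^2*exp(E)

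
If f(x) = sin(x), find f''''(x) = sin(x)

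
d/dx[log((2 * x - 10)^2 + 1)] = (8*x - 40)/(4*x^2 - 40*x + 101)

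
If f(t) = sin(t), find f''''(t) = sin(t)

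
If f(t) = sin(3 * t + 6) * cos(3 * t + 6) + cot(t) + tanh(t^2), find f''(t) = -8*t^2*sinh(t^2)/cosh(t^2)^3 - 18*sin(6*t + 12) + 2/cosh(t^2)^2 + 2*cos(t)/sin(t)^3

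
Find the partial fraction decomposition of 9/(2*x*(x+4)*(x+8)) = 9/(64*(x + 8)) - 9/(32*(x + 4)) + 9/(64*x)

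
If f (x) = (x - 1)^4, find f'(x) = 4*x^3 - 12*x^2 + 12*x - 4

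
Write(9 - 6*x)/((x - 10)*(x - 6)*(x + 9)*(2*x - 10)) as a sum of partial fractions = -3/(380*(x + 9)) - 3/(20*(x - 5)) + 9/(40*(x - 6)) - 51/(760*(x - 10))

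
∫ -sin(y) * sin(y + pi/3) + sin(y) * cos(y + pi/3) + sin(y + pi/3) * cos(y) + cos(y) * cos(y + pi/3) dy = (sin(y) + cos(y))*sin(y + pi/3) + C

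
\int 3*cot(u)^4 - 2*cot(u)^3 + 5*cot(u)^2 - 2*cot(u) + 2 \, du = (-cot(u)^2 + cot(u) - 2)*cot(u) + C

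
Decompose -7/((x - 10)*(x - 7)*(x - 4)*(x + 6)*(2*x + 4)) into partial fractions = -7/(16640*(x + 6)) + 7/(5184*(x + 2)) - 7/(2160*(x - 4)) + 7/(2106*(x - 7)) - 7/(6912*(x - 10))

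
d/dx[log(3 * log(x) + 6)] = 1/(x*log(x) + 2*x)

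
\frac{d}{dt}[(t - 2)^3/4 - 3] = 3*t^2/4 - 3*t + 3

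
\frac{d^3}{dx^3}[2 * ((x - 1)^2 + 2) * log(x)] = (4*x^2 + 4*x + 12)/x^3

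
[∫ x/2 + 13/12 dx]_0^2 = 19/6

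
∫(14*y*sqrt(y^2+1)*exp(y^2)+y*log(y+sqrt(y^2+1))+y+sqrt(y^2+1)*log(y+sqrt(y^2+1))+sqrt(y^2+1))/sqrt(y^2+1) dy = (y + sqrt(y^2 + 1))*log(y + sqrt(y^2 + 1)) + 7*exp(y^2) + C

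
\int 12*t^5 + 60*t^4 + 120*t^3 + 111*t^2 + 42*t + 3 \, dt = 2*t^6 + 12*t^5 + 30*t^4 + 37*t^3 + 21*t^2 + 3*t + C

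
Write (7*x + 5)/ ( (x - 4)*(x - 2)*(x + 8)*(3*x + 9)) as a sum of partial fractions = 17/(600*(x + 8)) - 16/(525*(x + 3)) - 19/(300*(x - 2)) + 11/(168*(x - 4))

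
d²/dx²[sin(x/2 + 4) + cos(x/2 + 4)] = -sqrt(2)*sin(x/2 + pi/4 + 4)/4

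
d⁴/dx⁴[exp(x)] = exp(x)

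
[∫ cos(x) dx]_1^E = -sin(1) + sin(E)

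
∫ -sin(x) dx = cos(x) + C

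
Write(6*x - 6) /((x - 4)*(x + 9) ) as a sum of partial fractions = 60/(13*(x + 9)) + 18/(13*(x - 4))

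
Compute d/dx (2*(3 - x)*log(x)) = (-2*x*log(x) - 2*x + 6)/x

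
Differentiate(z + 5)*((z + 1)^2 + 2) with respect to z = 3*z^2 + 14*z + 13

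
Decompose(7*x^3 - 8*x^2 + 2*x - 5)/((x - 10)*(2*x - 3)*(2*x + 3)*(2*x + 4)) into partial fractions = -397/(552*(2*x + 3)) - 29/(2856*(2*x - 3)) + 97/(168*(x + 2)) + 6215/(9384*(x - 10))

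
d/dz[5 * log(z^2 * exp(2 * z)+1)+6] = (10*z^2*exp(2*z) + 10*z*exp(2*z))/(z^2*exp(2*z) + 1)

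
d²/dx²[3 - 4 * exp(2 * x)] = -16*exp(2*x)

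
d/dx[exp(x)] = exp(x)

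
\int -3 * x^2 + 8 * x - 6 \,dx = -x^3 + 4*x^2 - 6*x + C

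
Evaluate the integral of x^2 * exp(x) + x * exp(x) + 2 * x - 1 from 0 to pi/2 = -2 + (1 + exp(pi/2))*(-pi/2 + 1 + pi^2/4)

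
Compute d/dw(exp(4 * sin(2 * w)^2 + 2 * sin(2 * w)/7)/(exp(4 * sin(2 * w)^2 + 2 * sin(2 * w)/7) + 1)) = 4*(14*sin(4*w) + cos(2*w))*exp(-4*(1 - cos(2*w))^2)*exp(8 - 8*cos(2*w))*exp(2*sin(2*w)/7)/(7*exp(4*sin(2*w)/7)*exp(8*sin(2*w)^2) + 14*exp(2*sin(2*w)/7)*exp(4*sin(2*w)^2) + 7)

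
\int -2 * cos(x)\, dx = -2*sin(x) + C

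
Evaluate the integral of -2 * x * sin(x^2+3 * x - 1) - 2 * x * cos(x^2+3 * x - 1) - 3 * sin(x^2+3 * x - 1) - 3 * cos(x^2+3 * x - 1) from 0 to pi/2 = sqrt(2)*(-sin(pi/4 + 1) + cos(-pi^2/4 + pi/4 + 1))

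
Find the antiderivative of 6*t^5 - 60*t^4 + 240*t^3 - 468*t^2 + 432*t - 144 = t^6 - 12*t^5 + 60*t^4 - 156*t^3 + 216*t^2 - 144*t + C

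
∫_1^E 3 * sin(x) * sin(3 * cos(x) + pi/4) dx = cos(3*cos(E) + pi/4) - cos(pi/4 + 3*cos(1))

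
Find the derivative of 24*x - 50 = 24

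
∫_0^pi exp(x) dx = -1 + exp(pi)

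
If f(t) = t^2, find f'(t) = 2*t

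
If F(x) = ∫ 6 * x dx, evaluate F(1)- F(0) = 3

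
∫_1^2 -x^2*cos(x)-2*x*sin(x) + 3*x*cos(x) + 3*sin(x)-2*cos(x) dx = 0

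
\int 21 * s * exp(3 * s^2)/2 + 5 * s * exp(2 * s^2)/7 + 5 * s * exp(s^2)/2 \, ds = (49*exp(2*s^2) + 5*exp(s^2) + 35)*exp(s^2)/28 + C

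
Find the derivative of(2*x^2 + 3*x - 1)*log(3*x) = (4*x^2*log(x) + 2*x^2 + 4*x^2*log(3) + 3*x*log(x) + 3*x + 3*x*log(3) - 1)/x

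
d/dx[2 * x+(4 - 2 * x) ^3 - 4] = -24*x^2 + 96*x - 94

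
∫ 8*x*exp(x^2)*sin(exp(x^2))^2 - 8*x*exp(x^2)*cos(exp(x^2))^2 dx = -2*sin(2*exp(x^2)) + C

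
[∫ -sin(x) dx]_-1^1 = 0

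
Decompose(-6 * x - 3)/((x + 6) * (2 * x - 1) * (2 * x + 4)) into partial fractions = -12/(65*(2*x - 1)) + 33/(104*(x + 6)) - 9/(40*(x + 2))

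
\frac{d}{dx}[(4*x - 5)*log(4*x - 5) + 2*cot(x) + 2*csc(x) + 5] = 4*log(4*x - 5) - 2*cot(x)^2 - 2*cot(x)*csc(x) + 2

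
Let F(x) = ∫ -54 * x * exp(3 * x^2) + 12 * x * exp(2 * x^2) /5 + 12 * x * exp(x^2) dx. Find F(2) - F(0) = -9*exp(12) + 12/5 + 6*exp(4) + 3*exp(8)/5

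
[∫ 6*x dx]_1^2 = 9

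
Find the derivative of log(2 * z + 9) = 2/(2*z + 9)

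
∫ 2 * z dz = z^2 + C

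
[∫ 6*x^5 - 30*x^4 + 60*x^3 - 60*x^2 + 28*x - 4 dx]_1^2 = 0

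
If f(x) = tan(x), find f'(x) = cos(x)^(-2)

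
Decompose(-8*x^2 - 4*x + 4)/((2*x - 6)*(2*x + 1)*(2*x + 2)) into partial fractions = -4/(7*(2*x + 1)) - 5/(7*(x - 3))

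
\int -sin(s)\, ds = cos(s) + C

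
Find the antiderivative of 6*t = 3*t^2 + C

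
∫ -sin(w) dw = cos(w) + C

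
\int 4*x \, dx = 2*x^2 + C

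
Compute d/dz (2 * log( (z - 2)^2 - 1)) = (4*z - 8)/(z^2 - 4*z + 3)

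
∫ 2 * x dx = x^2 + C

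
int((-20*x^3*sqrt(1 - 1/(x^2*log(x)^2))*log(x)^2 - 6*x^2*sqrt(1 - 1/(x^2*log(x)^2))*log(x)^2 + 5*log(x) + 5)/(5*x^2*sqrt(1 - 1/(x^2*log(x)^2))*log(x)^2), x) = -2*x^2 - 6*x/5 + asec(x*log(x)) + C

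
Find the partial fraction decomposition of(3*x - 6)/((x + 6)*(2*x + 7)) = -33/(5*(2*x + 7)) + 24/(5*(x + 6))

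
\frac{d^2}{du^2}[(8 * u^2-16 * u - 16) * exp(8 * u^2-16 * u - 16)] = (2048*u^4 - 8192*u^3 + 6784*u^2 + 2816*u - 3824)*exp(8*u^2 - 16*u - 16)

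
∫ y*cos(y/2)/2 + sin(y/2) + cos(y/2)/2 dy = (y + 1)*sin(y/2) + C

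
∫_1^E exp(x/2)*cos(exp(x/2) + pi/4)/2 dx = sin(pi/4 + exp(E/2)) - sin(pi/4 + exp(1/2))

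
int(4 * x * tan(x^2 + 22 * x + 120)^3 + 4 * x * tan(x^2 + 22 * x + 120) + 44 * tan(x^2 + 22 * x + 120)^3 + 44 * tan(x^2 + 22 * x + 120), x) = tan(x^2 + 22*x + 120)^2 + C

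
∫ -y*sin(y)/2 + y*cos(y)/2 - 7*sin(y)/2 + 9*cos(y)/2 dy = sqrt(2)*(y + 8)*sin(y + pi/4)/2 + C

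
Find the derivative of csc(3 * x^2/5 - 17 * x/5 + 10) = (17 - 6*x)*cos(3*x^2/5 - 17*x/5 + 10)/(5*sin(3*x^2/5 - 17*x/5 + 10)^2)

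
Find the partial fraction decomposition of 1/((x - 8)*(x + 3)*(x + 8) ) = 1/(80*(x + 8)) - 1/(55*(x + 3)) + 1/(176*(x - 8))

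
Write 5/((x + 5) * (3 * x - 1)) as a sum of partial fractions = 15/(16*(3*x - 1)) - 5/(16*(x + 5))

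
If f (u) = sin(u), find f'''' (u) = sin(u)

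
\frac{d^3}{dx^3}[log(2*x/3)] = 2/x^3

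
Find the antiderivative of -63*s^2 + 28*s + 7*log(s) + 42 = 7*s*(-3*s^2 + 2*s + log(s) + 5) + C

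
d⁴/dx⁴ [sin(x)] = sin(x)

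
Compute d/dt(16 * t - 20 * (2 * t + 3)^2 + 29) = -160*t - 224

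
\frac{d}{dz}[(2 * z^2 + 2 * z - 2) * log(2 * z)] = (4*z^2*log(z) + 2*z^2 + 4*z^2*log(2) + 2*z*log(z) + 2*z*log(2) + 2*z - 2)/z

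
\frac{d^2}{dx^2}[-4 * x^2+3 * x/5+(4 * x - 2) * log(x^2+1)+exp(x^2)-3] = (4*x^6*exp(x^2) + 10*x^4*exp(x^2) - 8*x^4 + 8*x^3 + 8*x^2*exp(x^2) - 12*x^2 + 24*x + 2*exp(x^2) - 12)/(x^4 + 2*x^2 + 1)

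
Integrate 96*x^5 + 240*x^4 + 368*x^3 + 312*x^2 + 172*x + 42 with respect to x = 16*x^6 + 48*x^5 + 92*x^4 + 104*x^3 + 86*x^2 + 42*x + C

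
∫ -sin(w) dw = cos(w) + C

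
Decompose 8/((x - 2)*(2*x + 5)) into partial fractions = -16/(9*(2*x + 5)) + 8/(9*(x - 2))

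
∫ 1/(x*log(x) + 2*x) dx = log(log(x) + 2) + C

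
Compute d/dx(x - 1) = 1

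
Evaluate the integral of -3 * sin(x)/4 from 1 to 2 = -3*cos(1)/4 + 3*cos(2)/4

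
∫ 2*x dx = x^2 + C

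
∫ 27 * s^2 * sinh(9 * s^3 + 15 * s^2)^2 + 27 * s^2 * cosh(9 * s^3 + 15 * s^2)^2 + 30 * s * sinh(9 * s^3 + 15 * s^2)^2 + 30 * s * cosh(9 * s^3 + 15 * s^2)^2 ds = sinh(6*s^2*(3*s + 5))/2 + C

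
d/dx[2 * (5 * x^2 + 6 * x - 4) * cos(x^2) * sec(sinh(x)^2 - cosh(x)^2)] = 4*(-5*x^3*sin(x^2) - 6*x^2*sin(x^2) + 4*x*sin(x^2) + 5*x*cos(x^2) + 3*cos(x^2))/cos(sinh(x)^2 - cosh(x)^2)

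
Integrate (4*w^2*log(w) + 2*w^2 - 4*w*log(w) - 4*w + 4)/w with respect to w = 2*((w - 1)^2 + 1)*log(w) + C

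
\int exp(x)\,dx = exp(x) + C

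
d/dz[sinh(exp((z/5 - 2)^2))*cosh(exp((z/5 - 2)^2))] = 2*(z - 10)*exp(4)*exp(-4*z/5)*exp(z^2/25)*cosh(2*exp(4)*exp(-4*z/5)*exp(z^2/25))/25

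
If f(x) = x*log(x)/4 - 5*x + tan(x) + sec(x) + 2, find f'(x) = log(x)/4 + tan(x)^2 + tan(x)*sec(x) - 15/4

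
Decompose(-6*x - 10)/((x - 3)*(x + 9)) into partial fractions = -11/(3*(x + 9)) - 7/(3*(x - 3))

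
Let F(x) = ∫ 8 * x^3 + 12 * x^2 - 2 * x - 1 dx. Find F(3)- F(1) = 254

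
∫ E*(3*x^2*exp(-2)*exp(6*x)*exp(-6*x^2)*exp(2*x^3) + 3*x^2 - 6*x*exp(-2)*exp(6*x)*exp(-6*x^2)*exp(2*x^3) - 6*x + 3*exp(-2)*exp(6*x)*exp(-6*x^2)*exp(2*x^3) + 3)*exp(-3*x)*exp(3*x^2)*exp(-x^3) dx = 2*sinh((x - 1)^3) + C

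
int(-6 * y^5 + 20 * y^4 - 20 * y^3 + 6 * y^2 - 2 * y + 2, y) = -y^6 + 4*y^5 - 5*y^4 + 2*y^3 - y^2 + 2*y + C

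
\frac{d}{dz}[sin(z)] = cos(z)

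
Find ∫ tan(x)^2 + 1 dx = tan(x) + C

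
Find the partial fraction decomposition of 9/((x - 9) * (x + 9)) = -1/(2*(x + 9)) + 1/(2*(x - 9))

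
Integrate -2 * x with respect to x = -x^2 + C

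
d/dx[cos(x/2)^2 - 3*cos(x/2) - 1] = 3*sin(x/2)/2 - sin(x)/2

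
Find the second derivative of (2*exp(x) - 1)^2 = 16*exp(2*x) - 4*exp(x)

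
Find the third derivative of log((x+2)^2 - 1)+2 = (4*x^3 + 24*x^2 + 60*x + 56)/(x^6 + 12*x^5 + 57*x^4 + 136*x^3 + 171*x^2 + 108*x + 27)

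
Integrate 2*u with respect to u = u^2 + C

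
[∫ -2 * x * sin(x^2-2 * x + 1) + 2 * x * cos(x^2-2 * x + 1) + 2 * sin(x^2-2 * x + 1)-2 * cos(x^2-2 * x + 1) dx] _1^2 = -1 + cos(1) + sin(1)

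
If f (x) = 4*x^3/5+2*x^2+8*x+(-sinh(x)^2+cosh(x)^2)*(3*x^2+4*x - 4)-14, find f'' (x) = 24*x/5 + 10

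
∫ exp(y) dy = exp(y) + C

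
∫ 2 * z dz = z^2 + C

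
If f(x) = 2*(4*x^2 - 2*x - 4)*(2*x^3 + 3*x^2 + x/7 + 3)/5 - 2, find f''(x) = 64*x^3 + 192*x^2/5 - 1128*x/35 - 8/35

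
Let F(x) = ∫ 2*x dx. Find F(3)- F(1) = 8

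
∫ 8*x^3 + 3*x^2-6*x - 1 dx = 2*x^4 + x^3 - 3*x^2 - x + C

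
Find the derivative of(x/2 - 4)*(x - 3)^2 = 3*x^2/2 - 14*x + 57/2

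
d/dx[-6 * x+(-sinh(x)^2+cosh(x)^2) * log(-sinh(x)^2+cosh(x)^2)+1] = -6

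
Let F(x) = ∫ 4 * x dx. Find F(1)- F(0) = 2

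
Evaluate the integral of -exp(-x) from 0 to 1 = -1 + exp(-1)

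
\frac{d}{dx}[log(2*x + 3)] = 2/(2*x + 3)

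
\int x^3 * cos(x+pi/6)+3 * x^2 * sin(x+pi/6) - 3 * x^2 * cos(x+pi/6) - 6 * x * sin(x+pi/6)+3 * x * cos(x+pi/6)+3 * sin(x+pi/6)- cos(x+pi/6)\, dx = (x - 1)^3*sin(x + pi/6) + C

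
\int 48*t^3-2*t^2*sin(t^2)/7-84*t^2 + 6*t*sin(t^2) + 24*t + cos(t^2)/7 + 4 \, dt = (t/7 - 3)*cos(t^2) + 4*(t - 2)*(3*t^3 - t^2 + t + 3) + C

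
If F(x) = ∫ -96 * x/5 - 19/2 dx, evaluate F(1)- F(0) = -191/10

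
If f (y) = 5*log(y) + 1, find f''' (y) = 10/y^3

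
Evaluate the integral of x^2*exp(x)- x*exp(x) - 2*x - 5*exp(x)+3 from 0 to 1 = 4 - 4*E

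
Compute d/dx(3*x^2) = 6*x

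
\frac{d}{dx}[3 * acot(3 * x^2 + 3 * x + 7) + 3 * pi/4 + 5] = (-18*x - 9)/(9*x^4 + 18*x^3 + 51*x^2 + 42*x + 50)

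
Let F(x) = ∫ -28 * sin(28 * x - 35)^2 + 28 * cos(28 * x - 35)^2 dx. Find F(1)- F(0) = -sin(14)/2 + sin(70)/2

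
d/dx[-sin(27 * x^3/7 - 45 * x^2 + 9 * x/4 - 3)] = 9*(-9*x^2/7 + 10*x - 1/4)*cos(3*(9*x^3/7 - 15*x^2 + 3*x/4 - 1))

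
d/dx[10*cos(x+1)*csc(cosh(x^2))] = -10*(2*x*cos(x + 1)*cot(cosh(x^2))*sinh(x^2) + sin(x + 1))*csc(cosh(x^2))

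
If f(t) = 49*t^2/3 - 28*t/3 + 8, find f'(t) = 98*t/3 - 28/3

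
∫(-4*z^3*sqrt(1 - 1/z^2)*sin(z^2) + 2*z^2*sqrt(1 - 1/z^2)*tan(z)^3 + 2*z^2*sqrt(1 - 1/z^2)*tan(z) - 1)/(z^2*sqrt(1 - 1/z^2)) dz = 2*cos(z^2) + tan(z)^2 + acsc(z) + C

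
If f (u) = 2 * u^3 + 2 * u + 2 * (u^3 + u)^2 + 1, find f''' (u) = 240*u^3 + 96*u + 12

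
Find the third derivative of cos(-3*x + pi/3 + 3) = -27*sin(-3*x + pi/3 + 3)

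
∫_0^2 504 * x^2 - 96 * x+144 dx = 1440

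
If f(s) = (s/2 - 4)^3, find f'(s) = 3*s^2/8 - 6*s + 24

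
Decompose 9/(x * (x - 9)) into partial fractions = 1/(x - 9) - 1/x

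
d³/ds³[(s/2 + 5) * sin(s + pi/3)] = -s*cos(s + pi/3)/2 - 3*sin(s + pi/3)/2 - 5*cos(s + pi/3)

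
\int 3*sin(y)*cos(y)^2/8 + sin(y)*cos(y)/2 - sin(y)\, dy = (sin(y)^2 - 2*cos(y) + 7)*cos(y)/8 + C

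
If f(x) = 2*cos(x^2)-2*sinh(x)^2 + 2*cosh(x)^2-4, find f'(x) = -4*x*sin(x^2)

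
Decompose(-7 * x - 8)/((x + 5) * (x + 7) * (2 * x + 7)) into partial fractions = 22/(7*(2*x + 7)) + 41/(14*(x + 7)) - 9/(2*(x + 5))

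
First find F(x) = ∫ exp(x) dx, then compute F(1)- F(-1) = E - exp(-1)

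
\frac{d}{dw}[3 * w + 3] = 3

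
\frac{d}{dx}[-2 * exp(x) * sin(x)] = -2*sqrt(2)*exp(x)*sin(x + pi/4)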